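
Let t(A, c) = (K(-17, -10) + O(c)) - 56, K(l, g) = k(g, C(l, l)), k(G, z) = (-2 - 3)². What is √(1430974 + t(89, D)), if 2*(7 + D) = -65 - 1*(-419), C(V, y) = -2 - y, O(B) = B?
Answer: √1431113 ≈ 1196.3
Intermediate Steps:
D = 170 (D = -7 + (-65 - 1*(-419))/2 = -7 + (-65 + 419)/2 = -7 + (½)*354 = -7 + 177 = 170)
k(G, z) = 25 (k(G, z) = (-5)² = 25)
K(l, g) = 25
t(A, c) = -31 + c (t(A, c) = (25 + c) - 56 = -31 + c)
√(1430974 + t(89, D)) = √(1430974 + (-31 + 170)) = √(1430974 + 139) = √1431113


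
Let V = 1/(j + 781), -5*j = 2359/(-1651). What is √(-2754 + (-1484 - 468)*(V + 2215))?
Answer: I*√44990862821871879426/3224757 ≈ 2080.0*I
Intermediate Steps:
j = 2359/8255 (j = -2359/(5*(-1651)) = -2359*(-1)/(5*1651) = -⅕*(-2359/1651) = 2359/8255 ≈ 0.28577)
V = 8255/6449514 (V = 1/(2359/8255 + 781) = 1/(6449514/8255) = 8255/6449514 ≈ 0.0012799)
√(-2754 + (-1484 - 468)*(V + 2215)) = √(-2754 + (-1484 - 468)*(8255/6449514 + 2215)) = √(-2754 - 1952*14285681765/6449514) = √(-2754 - 13942825402640/3224757) = √(-13951706383418/3224757) = I*√44990862821871879426/3224757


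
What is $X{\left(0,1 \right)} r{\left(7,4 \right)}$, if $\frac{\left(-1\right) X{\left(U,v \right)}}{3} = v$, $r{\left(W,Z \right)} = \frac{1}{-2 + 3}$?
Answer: $-3$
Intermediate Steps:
$r{\left(W,Z \right)} = 1$ ($r{\left(W,Z \right)} = 1^{-1} = 1$)
$X{\left(U,v \right)} = - 3 v$
$X{\left(0,1 \right)} r{\left(7,4 \right)} = \left(-3\right) 1 \cdot 1 = \left(-3\right) 1 = -3$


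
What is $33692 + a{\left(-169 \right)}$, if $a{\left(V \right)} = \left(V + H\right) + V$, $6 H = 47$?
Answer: $\frac{200171}{6} \approx 33362.0$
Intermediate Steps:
$H = \frac{47}{6}$ ($H = \frac{1}{6} \cdot 47 = \frac{47}{6} \approx 7.8333$)
$a{\left(V \right)} = \frac{47}{6} + 2 V$ ($a{\left(V \right)} = \left(V + \frac{47}{6}\right) + V = \left(\frac{47}{6} + V\right) + V = \frac{47}{6} + 2 V$)
$33692 + a{\left(-169 \right)} = 33692 + \left(\frac{47}{6} + 2 \left(-169\right)\right) = 33692 + \left(\frac{47}{6} - 338\right) = 33692 - \frac{1981}{6} = \frac{200171}{6}$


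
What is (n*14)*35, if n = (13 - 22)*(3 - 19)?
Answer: 70560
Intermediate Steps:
n = 144 (n = -9*(-16) = 144)
(n*14)*35 = (144*14)*35 = 2016*35 = 70560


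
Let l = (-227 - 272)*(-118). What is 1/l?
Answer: 1/58882 ≈ 1.6983e-5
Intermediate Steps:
l = 58882 (l = -499*(-118) = 58882)
1/l = 1/58882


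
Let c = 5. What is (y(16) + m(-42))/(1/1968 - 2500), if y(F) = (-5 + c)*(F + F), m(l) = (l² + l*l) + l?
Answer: -980064/702857 ≈ -1.3944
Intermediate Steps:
m(l) = l + 2*l² (m(l) = (l² + l²) + l = 2*l² + l = l + 2*l²)
y(F) = 0 (y(F) = (-5 + 5)*(F + F) = 0*(2*F) = 0)
(y(16) + m(-42))/(1/1968 - 2500) = (0 - 42*(1 + 2*(-42)))/(1/1968 - 2500) = (0 - 42*(1 - 84))/(1/1968 - 2500) = (0 - 42*(-83))/(-4919999/1968) = (0 + 3486)*(-1968/4919999) = 3486*(-1968/4919999) = -980064/702857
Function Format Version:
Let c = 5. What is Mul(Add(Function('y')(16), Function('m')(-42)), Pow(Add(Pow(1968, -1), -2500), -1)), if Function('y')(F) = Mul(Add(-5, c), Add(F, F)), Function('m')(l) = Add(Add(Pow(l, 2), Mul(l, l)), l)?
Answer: Rational(-980064, 702857) ≈ -1.3944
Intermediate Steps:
Function('m')(l) = Add(l, Mul(2, Pow(l, 2))) (Function('m')(l) = Add(Add(Pow(l, 2), Pow(l, 2)), l) = Add(Mul(2, Pow(l, 2)), l) = Add(l, Mul(2, Pow(l, 2))))
Function('y')(F) = 0 (Function('y')(F) = Mul(Add(-5, 5), Add(F, F)) = Mul(0, Mul(2, F)) = 0)
Mul(Add(Function('y')(16), Function('m')(-42)), Pow(Add(Pow(1968, -1), -2500), -1)) = Mul(Add(0, Mul(-42, Add(1, Mul(2, -42)))), Pow(Add(Pow(1968, -1), -2500), -1)) = Mul(Add(0, Mul(-42, Add(1, -84))), Pow(Add(Rational(1, 1968), -2500), -1)) = Mul(Add(0, Mul(-42, -83)), Pow(Rational(-4919999, 1968), -1)) = Mul(Add(0, 3486), Rational(-1968, 4919999)) = Mul(3486, Rational(-1968, 4919999)) = Rational(-980064, 702857)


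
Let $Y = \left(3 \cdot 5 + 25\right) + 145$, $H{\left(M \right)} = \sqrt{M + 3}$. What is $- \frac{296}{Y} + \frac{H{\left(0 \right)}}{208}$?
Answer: $- \frac{8}{5} + \frac{\sqrt{3}}{208} \approx -1.5917$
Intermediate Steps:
$H{\left(M \right)} = \sqrt{3 + M}$
$Y = 185$ ($Y = \left(15 + 25\right) + 145 = 40 + 145 = 185$)
$- \frac{296}{Y} + \frac{H{\left(0 \right)}}{208} = - \frac{296}{185} + \frac{\sqrt{3 + 0}}{208} = \left(-296\right) \frac{1}{185} + \sqrt{3} \cdot \frac{1}{208} = - \frac{8}{5} + \frac{\sqrt{3}}{208}$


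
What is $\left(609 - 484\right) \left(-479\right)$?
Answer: $-59875$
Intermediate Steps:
$\left(609 - 484\right) \left(-479\right) = 125 \left(-479\right) = -59875$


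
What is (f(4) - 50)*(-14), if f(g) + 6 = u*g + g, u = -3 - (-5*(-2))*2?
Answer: 2016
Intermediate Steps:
u = -23 (u = -3 - 10*2 = -3 - 1*20 = -3 - 20 = -23)
f(g) = -6 - 22*g (f(g) = -6 + (-23*g + g) = -6 - 22*g)
(f(4) - 50)*(-14) = ((-6 - 22*4) - 50)*(-14) = ((-6 - 88) - 50)*(-14) = (-94 - 50)*(-14) = -144*(-14) = 2016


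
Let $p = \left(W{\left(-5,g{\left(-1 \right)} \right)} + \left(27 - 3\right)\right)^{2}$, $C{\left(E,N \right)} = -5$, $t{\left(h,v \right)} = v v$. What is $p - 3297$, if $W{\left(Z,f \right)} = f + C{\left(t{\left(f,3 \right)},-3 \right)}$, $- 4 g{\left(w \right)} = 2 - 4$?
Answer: $- \frac{11667}{4} \approx -2916.8$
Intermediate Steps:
$t{\left(h,v \right)} = v^{2}$
$g{\left(w \right)} = \frac{1}{2}$ ($g{\left(w \right)} = - \frac{2 - 4}{4} = \left(- \frac{1}{4}\right) \left(-2\right) = \frac{1}{2}$)
$W{\left(Z,f \right)} = -5 + f$ ($W{\left(Z,f \right)} = f - 5 = -5 + f$)
$p = \frac{1521}{4}$ ($p = \left(\left(-5 + \frac{1}{2}\right) + \left(27 - 3\right)\right)^{2} = \left(- \frac{9}{2} + \left(27 - 3\right)\right)^{2} = \left(- \frac{9}{2} + 24\right)^{2} = \left(\frac{39}{2}\right)^{2} = \frac{1521}{4} \approx 380.25$)
$p - 3297 = \frac{1521}{4} - 3297 = - \frac{11667}{4}$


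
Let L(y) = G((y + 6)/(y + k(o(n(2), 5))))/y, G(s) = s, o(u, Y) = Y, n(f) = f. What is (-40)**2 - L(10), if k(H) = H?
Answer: 119992/75 ≈ 1599.9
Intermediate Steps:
L(y) = (6 + y)/(y*(5 + y)) (L(y) = ((y + 6)/(y + 5))/y = ((6 + y)/(5 + y))/y = (6 + y)/(y*(5 + y)))
(-40)**2 - L(10) = (-40)**2 - (6 + 10)/(10*(5 + 10)) = 1600 - 16/(10*15) = 1600 - 1*8/75 = 1600 - 8/75 = 119992/75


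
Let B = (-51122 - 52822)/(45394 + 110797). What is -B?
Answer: 103944/156191 ≈ 0.66549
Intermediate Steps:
B = -103944/156191 ≈ -0.66549
-B = -1*(-103944/156191) = 103944/156191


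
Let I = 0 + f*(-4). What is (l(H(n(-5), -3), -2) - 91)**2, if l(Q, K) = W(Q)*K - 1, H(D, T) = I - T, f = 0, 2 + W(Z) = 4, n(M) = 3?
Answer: 9216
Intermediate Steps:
W(Z) = 2 (W(Z) = -2 + 4 = 2)
I = 0 (I = 0 + 0*(-4) = 0 + 0 = 0)
H(D, T) = -T (H(D, T) = 0 - T = -T)
l(Q, K) = -1 + 2*K (l(Q, K) = 2*K - 1 = -1 + 2*K)
(l(H(n(-5), -3), -2) - 91)**2 = ((-1 + 2*(-2)) - 91)**2 = ((-1 - 4) - 91)**2 = (-5 - 91)**2 = (-96)**2 = 9216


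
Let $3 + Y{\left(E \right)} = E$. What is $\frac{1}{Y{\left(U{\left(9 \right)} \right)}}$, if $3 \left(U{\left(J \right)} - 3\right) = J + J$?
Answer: $\frac{1}{6} \approx 0.16667$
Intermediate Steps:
$U{\left(J \right)} = 3 + \frac{2 J}{3}$ ($U{\left(J \right)} = 3 + \frac{J + J}{3} = 3 + \frac{2 J}{3}$)
$Y{\left(E \right)} = -3 + E$
$\frac{1}{Y{\left(U{\left(9 \right)} \right)}} = \frac{1}{-3 + \left(3 + \frac{2}{3} \cdot 9\right)} = \frac{1}{-3 + \left(3 + 6\right)} = \frac{1}{-3 + 9} = \frac{1}{6}$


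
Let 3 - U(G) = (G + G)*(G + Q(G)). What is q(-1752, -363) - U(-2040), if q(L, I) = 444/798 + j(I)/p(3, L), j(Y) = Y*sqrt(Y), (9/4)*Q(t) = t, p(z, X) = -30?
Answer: 1598978875/133 + 1331*I*sqrt(3)/10 ≈ 1.2022e+7 + 230.54*I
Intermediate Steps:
Q(t) = 4*t/9
j(Y) = Y**(3/2)
q(L, I) = 74/133 - I**(3/2)/30 (q(L, I) = 444/798 + I**(3/2)/(-30) = 444*(1/798) + I**(3/2)*(-1/30) = 74/133 - I**(3/2)/30)
U(G) = 3 - 26*G**2/9 (U(G) = 3 - (G + G)*(G + 4*G/9) = 3 - 2*G*13*G/9 = 3 - 26*G**2/9)
q(-1752, -363) - U(-2040) = (74/133 - (-1331)*I*sqrt(3)/10) - (3 - 26/9*(-2040)**2) = (74/133 - (-1331)*I*sqrt(3)/10) - (3 - 26/9*4161600) = (74/133 + 1331*I*sqrt(3)/10) - (3 - 12022400) = (74/133 + 1331*I*sqrt(3)/10) - 1*(-12022397) = (74/133 + 1331*I*sqrt(3)/10) + 12022397 = 1598978875/133 + 1331*I*sqrt(3)/10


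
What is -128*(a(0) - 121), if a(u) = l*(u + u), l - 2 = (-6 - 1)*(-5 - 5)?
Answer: 15488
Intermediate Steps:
l = 72 (l = 2 + (-6 - 1)*(-5 - 5) = 2 - 7*(-10) = 2 + 70 = 72)
a(u) = 144*u (a(u) = 72*(u + u) = 72*(2*u) = 144*u)
-128*(a(0) - 121) = -128*(144*0 - 121) = -128*(0 - 121) = -128*(-121) = 15488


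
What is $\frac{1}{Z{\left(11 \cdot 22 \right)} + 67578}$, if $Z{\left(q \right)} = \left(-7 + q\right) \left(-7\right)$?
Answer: $\frac{1}{65933} \approx 1.5167 \cdot 10^{-5}$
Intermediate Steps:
$Z{\left(q \right)} = 49 - 7 q$
$\frac{1}{Z{\left(11 \cdot 22 \right)} + 67578} = \frac{1}{\left(49 - 7 \cdot 11 \cdot 22\right) + 67578} = \frac{1}{\left(49 - 1694\right) + 67578} = \frac{1}{-1645 + 67578} = \frac{1}{65933}$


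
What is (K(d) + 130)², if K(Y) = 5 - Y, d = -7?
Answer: 20164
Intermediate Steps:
(K(d) + 130)² = ((5 - 1*(-7)) + 130)² = ((5 + 7) + 130)² = (12 + 130)² = 142² = 20164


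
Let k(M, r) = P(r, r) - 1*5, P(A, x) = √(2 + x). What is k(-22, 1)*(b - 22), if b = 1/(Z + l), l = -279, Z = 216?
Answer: 6935/63 - 1387*√3/63 ≈ 71.947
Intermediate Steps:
k(M, r) = -5 + √(2 + r) (k(M, r) = √(2 + r) - 1*5 = √(2 + r) - 5 = -5 + √(2 + r))
b = -1/63 (b = 1/(216 - 279) = 1/(-63) = -1/63 ≈ -0.015873)
k(-22, 1)*(b - 22) = (-5 + √(2 + 1))*(-1/63 - 22) = (-5 + √3)*(-1387/63) = 6935/63 - 1387*√3/63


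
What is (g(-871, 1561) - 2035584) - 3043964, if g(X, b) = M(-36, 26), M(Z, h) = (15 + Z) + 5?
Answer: -5079564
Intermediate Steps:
M(Z, h) = 20 + Z
g(X, b) = -16 (g(X, b) = 20 - 36 = -16)
(g(-871, 1561) - 2035584) - 3043964 = (-16 - 2035584) - 3043964 = -2035600 - 3043964 = -5079564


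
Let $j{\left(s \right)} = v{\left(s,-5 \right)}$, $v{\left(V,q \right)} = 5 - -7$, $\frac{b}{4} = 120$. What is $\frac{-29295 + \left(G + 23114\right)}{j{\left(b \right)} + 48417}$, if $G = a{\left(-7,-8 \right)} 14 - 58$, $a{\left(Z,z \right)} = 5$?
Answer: $- \frac{6169}{48429} \approx -0.12738$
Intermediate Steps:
$b = 480$ ($b = 4 \cdot 120 = 480$)
$v{\left(V,q \right)} = 12$ ($v{\left(V,q \right)} = 5 + 7 = 12$)
$j{\left(s \right)} = 12$
$G = 12$ ($G = 5 \cdot 14 - 58 = 70 - 58 = 12$)
$\frac{-29295 + \left(G + 23114\right)}{j{\left(b \right)} + 48417} = \frac{-29295 + \left(12 + 23114\right)}{12 + 48417} = \frac{-29295 + 23126}{48429} = \left(-6169\right) \frac{1}{48429} = - \frac{6169}{48429}$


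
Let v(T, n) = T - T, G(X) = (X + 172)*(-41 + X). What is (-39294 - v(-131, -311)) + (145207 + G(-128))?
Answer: 98477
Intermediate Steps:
G(X) = (-41 + X)*(172 + X) (G(X) = (172 + X)*(-41 + X) = (-41 + X)*(172 + X))
v(T, n) = 0
(-39294 - v(-131, -311)) + (145207 + G(-128)) = (-39294 - 1*0) + (145207 + (-7052 + (-128)² + 131*(-128))) = (-39294 + 0) + (145207 + (-7052 + 16384 - 16768)) = -39294 + (145207 - 7436) = -39294 + 137771 = 98477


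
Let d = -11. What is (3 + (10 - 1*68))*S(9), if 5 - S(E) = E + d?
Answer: -385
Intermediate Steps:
S(E) = 16 - E (S(E) = 5 - (E - 11) = 5 - (-11 + E) = 5 + (11 - E) = 16 - E)
(3 + (10 - 1*68))*S(9) = (3 + (10 - 1*68))*(16 - 1*9) = (3 + (10 - 68))*(16 - 9) = (3 - 58)*7 = -55*7 = -385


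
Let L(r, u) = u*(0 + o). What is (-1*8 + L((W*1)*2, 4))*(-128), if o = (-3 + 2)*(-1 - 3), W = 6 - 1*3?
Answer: -1024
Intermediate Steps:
W = 3 (W = 6 - 3 = 3)
o = 4 (o = -1*(-4) = 4)
L(r, u) = 4*u (L(r, u) = u*(0 + 4) = u*4 = 4*u)
(-1*8 + L((W*1)*2, 4))*(-128) = (-1*8 + 4*4)*(-128) = (-8 + 16)*(-128) = 8*(-128) = -1024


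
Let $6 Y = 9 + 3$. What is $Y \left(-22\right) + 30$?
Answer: $-14$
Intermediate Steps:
$Y = 2$ ($Y = \frac{9 + 3}{6} = \frac{1}{6} \cdot 12 = 2$)
$Y \left(-22\right) + 30 = 2 \left(-22\right) + 30 = -44 + 30 = -14$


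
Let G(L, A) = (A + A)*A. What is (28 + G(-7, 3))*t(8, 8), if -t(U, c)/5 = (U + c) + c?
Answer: -5520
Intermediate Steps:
G(L, A) = 2*A**2 (G(L, A) = (2*A)*A = 2*A**2)
t(U, c) = -10*c - 5*U (t(U, c) = -5*((U + c) + c) = -5*(U + 2*c) = -10*c - 5*U)
(28 + G(-7, 3))*t(8, 8) = (28 + 2*3**2)*(-10*8 - 5*8) = (28 + 2*9)*(-80 - 40) = (28 + 18)*(-120) = 46*(-120) = -5520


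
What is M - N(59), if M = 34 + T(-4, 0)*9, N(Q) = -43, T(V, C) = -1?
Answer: 68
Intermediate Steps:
M = 25 (M = 34 - 1*9 = 34 - 9 = 25)
M - N(59) = 25 - 1*(-43) = 25 + 43 = 68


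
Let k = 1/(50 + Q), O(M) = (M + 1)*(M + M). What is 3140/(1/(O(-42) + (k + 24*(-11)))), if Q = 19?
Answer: 688981940/69 ≈ 9.9852e+6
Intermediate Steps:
O(M) = 2*M*(1 + M) (O(M) = (1 + M)*(2*M) = 2*M*(1 + M))
k = 1/69 (k = 1/(50 + 19) = 1/69 ≈ 0.014493)
3140/(1/(O(-42) + (k + 24*(-11)))) = 3140/(1/(2*(-42)*(1 - 42) + (1/69 + 24*(-11)))) = 3140/(1/(2*(-42)*(-41) + (1/69 - 264))) = 3140/(1/(3444 - 18215/69)) = 3140/(1/(219421/69)) = 3140/(69/219421) = 3140*(219421/69) = 688981940/69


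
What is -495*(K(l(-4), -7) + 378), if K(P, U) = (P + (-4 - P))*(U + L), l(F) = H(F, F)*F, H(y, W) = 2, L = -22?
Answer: -244530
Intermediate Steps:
l(F) = 2*F
K(P, U) = 88 - 4*U (K(P, U) = (P + (-4 - P))*(U - 22) = -4*(-22 + U) = 88 - 4*U)
-495*(K(l(-4), -7) + 378) = -495*((88 - 4*(-7)) + 378) = -495*((88 + 28) + 378) = -495*(116 + 378) = -495*494 = -244530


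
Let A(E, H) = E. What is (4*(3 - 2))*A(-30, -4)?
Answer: -120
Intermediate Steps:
(4*(3 - 2))*A(-30, -4) = (4*(3 - 2))*(-30) = (4*1)*(-30) = 4*(-30) = -120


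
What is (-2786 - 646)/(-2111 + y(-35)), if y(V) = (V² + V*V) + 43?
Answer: -1716/191 ≈ -8.9843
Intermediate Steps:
y(V) = 43 + 2*V² (y(V) = (V² + V²) + 43 = 2*V² + 43 = 43 + 2*V²)
(-2786 - 646)/(-2111 + y(-35)) = (-2786 - 646)/(-2111 + (43 + 2*(-35)²)) = -3432/(-2111 + (43 + 2*1225)) = -3432/(-2111 + (43 + 2450)) = -3432/(-2111 + 2493) = -3432/382 = -3432*1/382 = -1716/191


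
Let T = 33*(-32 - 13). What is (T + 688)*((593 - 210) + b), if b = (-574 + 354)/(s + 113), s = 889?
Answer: -152843081/501 ≈ -3.0508e+5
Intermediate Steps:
T = -1485 (T = 33*(-45) = -1485)
b = -110/501 (b = (-574 + 354)/(889 + 113) = -220/1002 = -220*1/1002 = -110/501 ≈ -0.21956)
(T + 688)*((593 - 210) + b) = (-1485 + 688)*((593 - 210) - 110/501) = -797*(383 - 110/501) = -797*191773/501 = -152843081/501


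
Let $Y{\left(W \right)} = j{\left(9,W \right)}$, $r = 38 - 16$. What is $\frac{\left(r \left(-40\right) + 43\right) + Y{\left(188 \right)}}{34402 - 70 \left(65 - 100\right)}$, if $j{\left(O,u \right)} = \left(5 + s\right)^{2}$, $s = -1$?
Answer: $- \frac{821}{36852} \approx -0.022278$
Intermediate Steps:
$j{\left(O,u \right)} = 16$ ($j{\left(O,u \right)} = \left(5 - 1\right)^{2} = 4^{2} = 16$)
$r = 22$
$Y{\left(W \right)} = 16$
$\frac{\left(r \left(-40\right) + 43\right) + Y{\left(188 \right)}}{34402 - 70 \left(65 - 100\right)} = \frac{\left(22 \left(-40\right) + 43\right) + 16}{34402 - 70 \left(65 - 100\right)} = \frac{\left(-880 + 43\right) + 16}{34402 - -2450} = \frac{-837 + 16}{34402 + 2450} = - \frac{821}{36852}$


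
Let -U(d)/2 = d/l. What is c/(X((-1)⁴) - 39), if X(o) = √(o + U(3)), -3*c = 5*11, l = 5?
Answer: 3575/7606 + 55*I*√5/22818 ≈ 0.47002 + 0.0053898*I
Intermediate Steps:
U(d) = -2*d/5
c = -55/3 (c = -5*11/3 = -⅓*55 = -55/3 ≈ -18.333)
X(o) = √(-6/5 + o) (X(o) = √(o - ⅖*3) = √(o - 6/5) = √(-6/5 + o))
c/(X((-1)⁴) - 39) = -55/(3*(√(-30 + 25*(-1)⁴)/5 - 39)) = -55/(3*(√(-30 + 25*1)/5 - 39)) = -55/(3*(√(-30 + 25)/5 - 39)) = -55/(3*(√(-5)/5 - 39)) = -55/(3*((I*√5)/5 - 39)) = -55/(3*(I*√5/5 - 39)) = -55/(3*(-39 + I*√5/5))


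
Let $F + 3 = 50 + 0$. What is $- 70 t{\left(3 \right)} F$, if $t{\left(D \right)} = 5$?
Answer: $-16450$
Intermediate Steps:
$F = 47$ ($F = -3 + \left(50 + 0\right) = -3 + 50 = 47$)
$- 70 t{\left(3 \right)} F = \left(-70\right) 5 \cdot 47 = \left(-350\right) 47 = -16450$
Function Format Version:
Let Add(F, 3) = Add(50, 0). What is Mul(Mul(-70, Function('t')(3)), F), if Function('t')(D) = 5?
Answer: -16450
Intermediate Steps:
F = 47 (F = Add(-3, Add(50, 0)) = Add(-3, 50) = 47)
Mul(Mul(-70, Function('t')(3)), F) = Mul(Mul(-70, 5), 47) = Mul(-350, 47) = -16450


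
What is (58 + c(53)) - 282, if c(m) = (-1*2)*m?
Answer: -330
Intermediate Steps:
c(m) = -2*m
(58 + c(53)) - 282 = (58 - 2*53) - 282 = (58 - 106) - 282 = -48 - 282 = -330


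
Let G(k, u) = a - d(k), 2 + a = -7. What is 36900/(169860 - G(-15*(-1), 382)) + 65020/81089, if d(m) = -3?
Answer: 779826190/765236893 ≈ 1.0191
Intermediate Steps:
a = -9 (a = -2 - 7 = -9)
G(k, u) = -6 (G(k, u) = -9 - 1*(-3) = -9 + 3 = -6)
36900/(169860 - G(-15*(-1), 382)) + 65020/81089 = 36900/(169860 - 1*(-6)) + 65020/81089 = 36900/(169860 + 6) + 65020*(1/81089) = 36900/169866 + 65020/81089 = 36900*(1/169866) + 65020/81089 = 2050/9437 + 65020/81089 = 779826190/765236893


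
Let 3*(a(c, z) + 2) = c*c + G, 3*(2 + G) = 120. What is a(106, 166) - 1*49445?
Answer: -45689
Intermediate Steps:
G = 38 (G = -2 + (⅓)*120 = -2 + 40 = 38)
a(c, z) = 32/3 + c²/3 (a(c, z) = -2 + (c*c + 38)/3 = -2 + (c² + 38)/3 = -2 + (38 + c²)/3 = -2 + (38/3 + c²/3) = 32/3 + c²/3)
a(106, 166) - 1*49445 = (32/3 + (⅓)*106²) - 1*49445 = (32/3 + (⅓)*11236) - 49445 = (32/3 + 11236/3) - 49445 = 3756 - 49445 = -45689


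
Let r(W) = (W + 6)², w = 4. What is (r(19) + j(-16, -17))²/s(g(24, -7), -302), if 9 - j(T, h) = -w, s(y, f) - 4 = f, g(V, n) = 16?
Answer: -203522/149 ≈ -1365.9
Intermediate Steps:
s(y, f) = 4 + f
r(W) = (6 + W)²
j(T, h) = 13 (j(T, h) = 9 - (-1)*4 = 9 - 1*(-4) = 9 + 4 = 13)
(r(19) + j(-16, -17))²/s(g(24, -7), -302) = ((6 + 19)² + 13)²/(4 - 302) = (25² + 13)²/(-298) = (625 + 13)²*(-1/298) = 638²*(-1/298) = 407044*(-1/298) = -203522/149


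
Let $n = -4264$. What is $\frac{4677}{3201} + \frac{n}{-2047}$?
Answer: $\frac{7740961}{2184149} \approx 3.5442$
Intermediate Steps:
$\frac{4677}{3201} + \frac{n}{-2047} = \frac{4677}{3201} - \frac{4264}{-2047} = 4677 \cdot \frac{1}{3201} - - \frac{4264}{2047} = \frac{1559}{1067} + \frac{4264}{2047} = \frac{7740961}{2184149}$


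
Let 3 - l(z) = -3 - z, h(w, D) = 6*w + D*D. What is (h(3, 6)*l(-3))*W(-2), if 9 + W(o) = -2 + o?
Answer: -2106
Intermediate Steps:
h(w, D) = D² + 6*w (h(w, D) = 6*w + D² = D² + 6*w)
W(o) = -11 + o (W(o) = -9 + (-2 + o) = -11 + o)
l(z) = 6 + z (l(z) = 3 - (-3 - z) = 3 + (3 + z) = 6 + z)
(h(3, 6)*l(-3))*W(-2) = ((6² + 6*3)*(6 - 3))*(-11 - 2) = ((36 + 18)*3)*(-13) = (54*3)*(-13) = 162*(-13) = -2106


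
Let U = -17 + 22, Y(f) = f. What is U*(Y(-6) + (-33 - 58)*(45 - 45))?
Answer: -30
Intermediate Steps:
U = 5
U*(Y(-6) + (-33 - 58)*(45 - 45)) = 5*(-6 + (-33 - 58)*(45 - 45)) = 5*(-6 - 91*0) = 5*(-6 + 0) = 5*(-6) = -30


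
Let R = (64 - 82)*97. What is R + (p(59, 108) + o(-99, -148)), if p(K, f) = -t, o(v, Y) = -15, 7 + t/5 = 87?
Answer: -2161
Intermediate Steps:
t = 400 (t = -35 + 5*87 = -35 + 435 = 400)
p(K, f) = -400 (p(K, f) = -1*400 = -400)
R = -1746 (R = -18*97 = -1746)
R + (p(59, 108) + o(-99, -148)) = -1746 + (-400 - 15) = -1746 - 415 = -2161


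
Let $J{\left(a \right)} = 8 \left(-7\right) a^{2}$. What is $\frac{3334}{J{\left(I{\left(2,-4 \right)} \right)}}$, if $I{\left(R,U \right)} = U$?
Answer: $- \frac{1667}{448} \approx -3.721$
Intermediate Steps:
$J{\left(a \right)} = - 56 a^{2}$
$\frac{3334}{J{\left(I{\left(2,-4 \right)} \right)}} = \frac{3334}{\left(-56\right) \left(-4\right)^{2}} = \frac{3334}{\left(-56\right) 16} = \frac{3334}{-896} = 3334 \left(- \frac{1}{896}\right) = - \frac{1667}{448}$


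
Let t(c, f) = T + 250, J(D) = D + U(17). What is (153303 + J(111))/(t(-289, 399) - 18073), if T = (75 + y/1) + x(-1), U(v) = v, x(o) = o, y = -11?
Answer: -153431/17760 ≈ -8.6391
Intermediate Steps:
J(D) = 17 + D (J(D) = D + 17 = 17 + D)
T = 63 (T = (75 - 11/1) - 1 = (75 - 11*1) - 1 = (75 - 11) - 1 = 64 - 1 = 63)
t(c, f) = 313 (t(c, f) = 63 + 250 = 313)
(153303 + J(111))/(t(-289, 399) - 18073) = (153303 + (17 + 111))/(313 - 18073) = (153303 + 128)/(-17760) = 153431*(-1/17760) = -153431/17760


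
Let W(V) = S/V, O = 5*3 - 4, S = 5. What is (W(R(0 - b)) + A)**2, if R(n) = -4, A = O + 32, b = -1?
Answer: 27889/16 ≈ 1743.1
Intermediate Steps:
O = 11 (O = 15 - 4 = 11)
A = 43 (A = 11 + 32 = 43)
W(V) = 5/V
(W(R(0 - b)) + A)**2 = (5/(-4) + 43)**2 = (5*(-1/4) + 43)**2 = (-5/4 + 43)**2 = (167/4)**2 = 27889/16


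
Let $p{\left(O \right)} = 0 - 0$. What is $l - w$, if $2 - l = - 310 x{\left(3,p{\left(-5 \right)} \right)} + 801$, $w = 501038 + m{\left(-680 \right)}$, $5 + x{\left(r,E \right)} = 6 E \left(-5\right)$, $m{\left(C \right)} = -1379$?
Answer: $-502008$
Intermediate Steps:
$p{\left(O \right)} = 0$ ($p{\left(O \right)} = 0 + 0 = 0$)
$x{\left(r,E \right)} = -5 - 30 E$ ($x{\left(r,E \right)} = -5 + 6 E \left(-5\right) = -5 - 30 E$)
$w = 499659$ ($w = 501038 - 1379 = 499659$)
$l = -2349$ ($l = 2 - \left(- 310 \left(-5 - 0\right) + 801\right) = 2 - \left(- 310 \left(-5 + 0\right) + 801\right) = 2 - \left(\left(-310\right) \left(-5\right) + 801\right) = 2 - \left(1550 + 801\right) = 2 - 2351 = -2349$)
$l - w = -2349 - 499659 = -502008$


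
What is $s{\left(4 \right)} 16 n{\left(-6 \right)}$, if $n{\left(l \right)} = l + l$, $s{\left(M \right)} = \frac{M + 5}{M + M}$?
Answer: $-216$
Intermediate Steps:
$s{\left(M \right)} = \frac{5 + M}{2 M}$
$n{\left(l \right)} = 2 l$
$s{\left(4 \right)} 16 n{\left(-6 \right)} = \frac{5 + 4}{2 \cdot 4} \cdot 16 \cdot 2 \left(-6\right) = \frac{1}{2} \cdot \frac{1}{4} \cdot 9 \cdot 16 \left(-12\right) = \frac{9}{8} \cdot 16 \left(-12\right) = 18 \left(-12\right) = -216$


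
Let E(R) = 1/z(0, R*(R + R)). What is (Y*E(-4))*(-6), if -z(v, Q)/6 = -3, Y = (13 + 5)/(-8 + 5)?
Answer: 2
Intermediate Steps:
Y = -6 (Y = 18/(-3) = 18*(-⅓) = -6)
z(v, Q) = 18 (z(v, Q) = -6*(-3) = 18)
E(R) = 1/18
(Y*E(-4))*(-6) = -6*1/18*(-6) = -⅓*(-6) = 2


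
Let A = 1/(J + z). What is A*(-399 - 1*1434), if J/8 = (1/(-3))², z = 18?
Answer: -16497/170 ≈ -97.041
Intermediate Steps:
J = 8/9 (J = 8*(1/(-3))² = 8*(-⅓)² = 8*(⅑) = 8/9 ≈ 0.88889)
A = 9/170 (A = 1/(8/9 + 18) = 1/(170/9) = 9/170 ≈ 0.052941)
A*(-399 - 1*1434) = 9*(-399 - 1*1434)/170 = 9*(-399 - 1434)/170 = (9/170)*(-1833) = -16497/170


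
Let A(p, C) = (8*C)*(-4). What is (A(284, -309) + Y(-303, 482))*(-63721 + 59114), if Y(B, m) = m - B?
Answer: -49170511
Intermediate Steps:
A(p, C) = -32*C
(A(284, -309) + Y(-303, 482))*(-63721 + 59114) = (-32*(-309) + (482 - 1*(-303)))*(-63721 + 59114) = (9888 + (482 + 303))*(-4607) = (9888 + 785)*(-4607) = 10673*(-4607) = -49170511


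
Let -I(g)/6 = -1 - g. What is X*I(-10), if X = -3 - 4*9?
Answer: 2106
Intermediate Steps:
I(g) = 6 + 6*g (I(g) = -6*(-1 - g) = 6 + 6*g)
X = -39 (X = -3 - 36 = -39)
X*I(-10) = -39*(6 + 6*(-10)) = -39*(6 - 60) = -39*(-54) = 2106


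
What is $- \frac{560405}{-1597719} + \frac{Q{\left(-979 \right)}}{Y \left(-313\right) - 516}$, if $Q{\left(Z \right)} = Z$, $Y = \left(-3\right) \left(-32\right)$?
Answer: $\frac{6230795107}{16277561172} \approx 0.38278$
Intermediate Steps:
$Y = 96$
$- \frac{560405}{-1597719} + \frac{Q{\left(-979 \right)}}{Y \left(-313\right) - 516} = - \frac{560405}{-1597719} - \frac{979}{96 \left(-313\right) - 516} = \left(-560405\right) \left(- \frac{1}{1597719}\right) - \frac{979}{-30048 - 516} = \frac{560405}{1597719} - \frac{979}{-30564} = \frac{560405}{1597719} - - \frac{979}{30564} = \frac{560405}{1597719} + \frac{979}{30564} = \frac{6230795107}{16277561172}$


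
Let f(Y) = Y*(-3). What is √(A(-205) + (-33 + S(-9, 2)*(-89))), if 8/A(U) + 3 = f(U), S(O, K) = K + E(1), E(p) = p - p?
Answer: I*√548777/51 ≈ 14.525*I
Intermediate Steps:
f(Y) = -3*Y
E(p) = 0
S(O, K) = K (S(O, K) = K + 0 = K)
A(U) = 8/(-3 - 3*U)
√(A(-205) + (-33 + S(-9, 2)*(-89))) = √(-8/(3 + 3*(-205)) + (-33 + 2*(-89))) = √(-8/(3 - 615) + (-33 - 178)) = √(-8/(-612) - 211) = √(-8*(-1/612) - 211) = √(2/153 - 211) = √(-32281/153) = I*√548777/51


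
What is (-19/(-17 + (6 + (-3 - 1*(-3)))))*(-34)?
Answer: -646/11 ≈ -58.727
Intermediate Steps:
(-19/(-17 + (6 + (-3 - 1*(-3)))))*(-34) = (-19/(-17 + (6 + (-3 + 3))))*(-34) = (-19/(-17 + (6 + 0)))*(-34) = (-19/(-17 + 6))*(-34) = (-19/(-11))*(-34) = -1/11*(-19)*(-34) = (19/11)*(-34) = -646/11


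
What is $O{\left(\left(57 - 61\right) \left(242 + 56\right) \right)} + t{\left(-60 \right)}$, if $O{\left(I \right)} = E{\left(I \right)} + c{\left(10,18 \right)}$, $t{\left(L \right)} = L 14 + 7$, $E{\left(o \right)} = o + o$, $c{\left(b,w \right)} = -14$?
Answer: $-3231$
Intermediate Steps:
$E{\left(o \right)} = 2 o$
$t{\left(L \right)} = 7 + 14 L$ ($t{\left(L \right)} = 14 L + 7 = 7 + 14 L$)
$O{\left(I \right)} = -14 + 2 I$ ($O{\left(I \right)} = 2 I - 14 = -14 + 2 I$)
$O{\left(\left(57 - 61\right) \left(242 + 56\right) \right)} + t{\left(-60 \right)} = \left(-14 + 2 \left(57 - 61\right) \left(242 + 56\right)\right) + \left(7 + 14 \left(-60\right)\right) = \left(-14 + 2 \left(\left(-4\right) 298\right)\right) + \left(7 - 840\right) = \left(-14 + 2 \left(-1192\right)\right) - 833 = \left(-14 - 2384\right) - 833 = -2398 - 833 = -3231$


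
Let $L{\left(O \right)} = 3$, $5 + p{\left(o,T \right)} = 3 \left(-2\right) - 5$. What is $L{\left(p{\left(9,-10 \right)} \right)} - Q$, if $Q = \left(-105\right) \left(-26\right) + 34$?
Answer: $-2761$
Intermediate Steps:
$p{\left(o,T \right)} = -16$ ($p{\left(o,T \right)} = -5 + \left(3 \left(-2\right) - 5\right) = -5 - 11 = -16$)
$Q = 2764$ ($Q = 2730 + 34 = 2764$)
$L{\left(p{\left(9,-10 \right)} \right)} - Q = 3 - 2764 = -2761$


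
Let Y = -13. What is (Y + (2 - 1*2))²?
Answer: 169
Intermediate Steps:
(Y + (2 - 1*2))² = (-13 + (2 - 1*2))² = (-13 + (2 - 2))² = (-13 + 0)² = (-13)² = 169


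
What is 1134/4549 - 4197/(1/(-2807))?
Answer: 53591674605/4549 ≈ 1.1781e+7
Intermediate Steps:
1134/4549 - 4197/(1/(-2807)) = 1134*(1/4549) - 4197/(-1/2807) = 1134/4549 - 4197*(-2807) = 1134/4549 + 11780979 = 53591674605/4549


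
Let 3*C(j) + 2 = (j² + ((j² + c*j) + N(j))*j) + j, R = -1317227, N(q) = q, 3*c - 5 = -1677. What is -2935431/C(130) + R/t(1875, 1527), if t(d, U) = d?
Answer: -28355168705507/40432530000 ≈ -701.30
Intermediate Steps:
c = -1672/3 (c = 5/3 + (⅓)*(-1677) = 5/3 - 559 = -1672/3 ≈ -557.33)
C(j) = -⅔ + j/3 + j²/3 + j*(j² - 1669*j/3)/3 (C(j) = -⅔ + ((j² + ((j² - 1672*j/3) + j)*j) + j)/3 = -⅔ + ((j² + (j² - 1669*j/3)*j) + j)/3 = -⅔ + ((j² + j*(j² - 1669*j/3)) + j)/3 = -⅔ + (j + j² + j*(j² - 1669*j/3))/3 = -⅔ + (j/3 + j²/3 + j*(j² - 1669*j/3)/3) = -⅔ + j/3 + j²/3 + j*(j² - 1669*j/3)/3)
-2935431/C(130) + R/t(1875, 1527) = -2935431/(-⅔ - 1666/9*130² + (⅓)*130 + (⅓)*130³) - 1317227/1875 = -2935431/(-⅔ - 1666/9*16900 + 130/3 + (⅓)*2197000) - 1317227*1/1875 = -2935431/(-⅔ - 28155400/9 + 130/3 + 2197000/3) - 1317227/1875 = -2935431/(-21564016/9) - 1317227/1875 = -2935431*(-9/21564016) - 1317227/1875 = 26418879/21564016 - 1317227/1875 = -28355168705507/40432530000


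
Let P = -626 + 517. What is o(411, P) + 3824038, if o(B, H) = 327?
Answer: 3824365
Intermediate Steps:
P = -109
o(411, P) + 3824038 = 327 + 3824038 = 3824365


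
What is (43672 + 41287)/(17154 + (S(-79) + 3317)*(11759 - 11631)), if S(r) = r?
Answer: 84959/431618 ≈ 0.19684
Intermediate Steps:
(43672 + 41287)/(17154 + (S(-79) + 3317)*(11759 - 11631)) = (43672 + 41287)/(17154 + (-79 + 3317)*(11759 - 11631)) = 84959/(17154 + 3238*128) = 84959/(17154 + 414464) = 84959/431618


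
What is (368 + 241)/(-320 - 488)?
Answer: -609/808 ≈ -0.75371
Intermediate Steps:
(368 + 241)/(-320 - 488) = 609/(-808) = 609*(-1/808) = -609/808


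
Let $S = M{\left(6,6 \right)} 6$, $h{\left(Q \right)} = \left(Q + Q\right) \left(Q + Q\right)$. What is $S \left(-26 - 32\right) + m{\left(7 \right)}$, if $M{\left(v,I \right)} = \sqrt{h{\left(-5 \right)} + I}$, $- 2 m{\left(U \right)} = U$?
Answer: $- \frac{7}{2} - 348 \sqrt{106} \approx -3586.4$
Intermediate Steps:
$m{\left(U \right)} = - \frac{U}{2}$
$h{\left(Q \right)} = 4 Q^{2}$ ($h{\left(Q \right)} = 2 Q 2 Q = 4 Q^{2}$)
$M{\left(v,I \right)} = \sqrt{100 + I}$ ($M{\left(v,I \right)} = \sqrt{4 \left(-5\right)^{2} + I} = \sqrt{4 \cdot 25 + I} = \sqrt{100 + I}$)
$S = 6 \sqrt{106}$ ($S = \sqrt{100 + 6} \cdot 6 = \sqrt{106} \cdot 6 = 6 \sqrt{106} \approx 61.774$)
$S \left(-26 - 32\right) + m{\left(7 \right)} = 6 \sqrt{106} \left(-26 - 32\right) - \frac{7}{2} = 6 \sqrt{106} \left(-58\right) - \frac{7}{2} = - 348 \sqrt{106} - \frac{7}{2} = - \frac{7}{2} - 348 \sqrt{106}$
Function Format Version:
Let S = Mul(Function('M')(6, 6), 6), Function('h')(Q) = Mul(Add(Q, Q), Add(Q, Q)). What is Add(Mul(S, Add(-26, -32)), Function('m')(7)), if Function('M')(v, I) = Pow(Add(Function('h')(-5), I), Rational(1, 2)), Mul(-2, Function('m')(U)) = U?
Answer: Add(Rational(-7, 2), Mul(-348, Pow(106, Rational(1, 2)))) ≈ -3586.4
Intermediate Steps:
Function('m')(U) = Mul(Rational(-1, 2), U)
Function('h')(Q) = Mul(4, Pow(Q, 2)) (Function('h')(Q) = Mul(Mul(2, Q), Mul(2, Q)) = Mul(4, Pow(Q, 2)))
Function('M')(v, I) = Pow(Add(100, I), Rational(1, 2)) (Function('M')(v, I) = Pow(Add(Mul(4, Pow(-5, 2)), I), Rational(1, 2)) = Pow(Add(Mul(4, 25), I), Rational(1, 2)) = Pow(Add(100, I), Rational(1, 2)))
S = Mul(6, Pow(106, Rational(1, 2))) (S = Mul(Pow(Add(100, 6), Rational(1, 2)), 6) = Mul(Pow(106, Rational(1, 2)), 6) = Mul(6, Pow(106, Rational(1, 2))) ≈ 61.774)
Add(Mul(S, Add(-26, -32)), Function('m')(7)) = Add(Mul(Mul(6, Pow(106, Rational(1, 2))), Add(-26, -32)), Mul(Rational(-1, 2), 7)) = Add(Mul(Mul(6, Pow(106, Rational(1, 2))), -58), Rational(-7, 2)) = Add(Mul(-348, Pow(106, Rational(1, 2))), Rational(-7, 2)) = Add(Rational(-7, 2), Mul(-348, Pow(106, Rational(1, 2))))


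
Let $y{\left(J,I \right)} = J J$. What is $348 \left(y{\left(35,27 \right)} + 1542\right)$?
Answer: $962916$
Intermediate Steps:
$y{\left(J,I \right)} = J^{2}$
$348 \left(y{\left(35,27 \right)} + 1542\right) = 348 \left(35^{2} + 1542\right) = 348 \left(1225 + 1542\right) = 348 \cdot 2767 = 962916$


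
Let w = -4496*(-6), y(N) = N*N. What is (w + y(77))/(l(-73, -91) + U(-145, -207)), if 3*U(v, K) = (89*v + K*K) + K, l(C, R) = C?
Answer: 98715/29518 ≈ 3.3442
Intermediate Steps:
y(N) = N²
U(v, K) = K/3 + K²/3 + 89*v/3 (U(v, K) = ((89*v + K*K) + K)/3 = ((89*v + K²) + K)/3 = ((K² + 89*v) + K)/3 = (K + K² + 89*v)/3 = K/3 + K²/3 + 89*v/3)
w = 26976
(w + y(77))/(l(-73, -91) + U(-145, -207)) = (26976 + 77²)/(-73 + ((⅓)*(-207) + (⅓)*(-207)² + (89/3)*(-145))) = (26976 + 5929)/(-73 + (-69 + (⅓)*42849 - 12905/3)) = 32905/(-73 + (-69 + 14283 - 12905/3)) = 32905/(-73 + 29737/3) = 32905/(29518/3) = 32905*(3/29518) = 98715/29518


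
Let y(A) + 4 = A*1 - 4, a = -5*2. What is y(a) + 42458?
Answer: 42440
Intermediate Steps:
a = -10
y(A) = -8 + A (y(A) = -4 + (A*1 - 4) = -4 + (A - 4) = -4 + (-4 + A) = -8 + A)
y(a) + 42458 = (-8 - 10) + 42458 = -18 + 42458 = 42440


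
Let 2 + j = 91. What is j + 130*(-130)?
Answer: -16811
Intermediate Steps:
j = 89 (j = -2 + 91 = 89)
j + 130*(-130) = 89 + 130*(-130) = 89 - 16900 = -16811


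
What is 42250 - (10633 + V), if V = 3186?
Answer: 28431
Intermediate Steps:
42250 - (10633 + V) = 42250 - (10633 + 3186) = 42250 - 1*13819 = 42250 - 13819 = 28431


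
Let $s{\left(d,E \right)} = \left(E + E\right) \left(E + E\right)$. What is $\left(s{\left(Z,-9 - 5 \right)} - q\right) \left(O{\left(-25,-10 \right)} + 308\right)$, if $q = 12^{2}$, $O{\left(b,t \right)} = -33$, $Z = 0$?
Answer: $176000$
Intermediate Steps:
$q = 144$
$s{\left(d,E \right)} = 4 E^{2}$ ($s{\left(d,E \right)} = 2 E 2 E = 4 E^{2}$)
$\left(s{\left(Z,-9 - 5 \right)} - q\right) \left(O{\left(-25,-10 \right)} + 308\right) = \left(4 \left(-9 - 5\right)^{2} - 144\right) \left(-33 + 308\right) = \left(4 \left(-9 - 5\right)^{2} - 144\right) 275 = \left(4 \left(-14\right)^{2} - 144\right) 275 = \left(4 \cdot 196 - 144\right) 275 = \left(784 - 144\right) 275 = 640 \cdot 275 = 176000$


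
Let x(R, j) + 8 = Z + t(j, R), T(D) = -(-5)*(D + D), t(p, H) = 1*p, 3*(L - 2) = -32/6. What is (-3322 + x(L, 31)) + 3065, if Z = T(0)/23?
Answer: -234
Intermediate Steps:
L = 2/9 (L = 2 + (-32/6)/3 = 2 + (-32*⅙)/3 = 2 + (⅓)*(-16/3) = 2 - 16/9 = 2/9 ≈ 0.22222)
t(p, H) = p
T(D) = 10*D (T(D) = -(-5)*2*D = -(-10)*D = 10*D)
Z = 0 (Z = (10*0)/23 = 0*(1/23) = 0)
x(R, j) = -8 + j (x(R, j) = -8 + (0 + j) = -8 + j)
(-3322 + x(L, 31)) + 3065 = (-3322 + (-8 + 31)) + 3065 = (-3322 + 23) + 3065 = -3299 + 3065 = -234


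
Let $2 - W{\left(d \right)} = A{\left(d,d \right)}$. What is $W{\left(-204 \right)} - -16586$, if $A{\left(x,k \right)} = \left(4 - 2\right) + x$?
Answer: $16790$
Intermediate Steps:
$A{\left(x,k \right)} = 2 + x$
$W{\left(d \right)} = - d$ ($W{\left(d \right)} = 2 - \left(2 + d\right) = - d$)
$W{\left(-204 \right)} - -16586 = \left(-1\right) \left(-204\right) - -16586 = 204 + 16586 = 16790$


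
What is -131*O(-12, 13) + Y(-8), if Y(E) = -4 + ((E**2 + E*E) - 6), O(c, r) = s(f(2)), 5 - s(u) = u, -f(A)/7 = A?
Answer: -2371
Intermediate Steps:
f(A) = -7*A
s(u) = 5 - u
O(c, r) = 19 (O(c, r) = 5 - (-7)*2 = 5 - 1*(-14) = 5 + 14 = 19)
Y(E) = -10 + 2*E**2 (Y(E) = -4 + ((E**2 + E**2) - 6) = -4 + (2*E**2 - 6) = -4 + (-6 + 2*E**2) = -10 + 2*E**2)
-131*O(-12, 13) + Y(-8) = -131*19 + (-10 + 2*(-8)**2) = -2489 + (-10 + 2*64) = -2489 + (-10 + 128) = -2489 + 118 = -2371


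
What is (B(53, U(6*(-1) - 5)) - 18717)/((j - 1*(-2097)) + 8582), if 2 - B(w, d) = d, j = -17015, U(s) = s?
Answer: 1169/396 ≈ 2.9520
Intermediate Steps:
B(w, d) = 2 - d
(B(53, U(6*(-1) - 5)) - 18717)/((j - 1*(-2097)) + 8582) = ((2 - (6*(-1) - 5)) - 18717)/((-17015 - 1*(-2097)) + 8582) = ((2 - (-6 - 5)) - 18717)/((-17015 + 2097) + 8582) = ((2 - 1*(-11)) - 18717)/(-14918 + 8582) = ((2 + 11) - 18717)/(-6336) = (13 - 18717)*(-1/6336) = -18704*(-1/6336) = 1169/396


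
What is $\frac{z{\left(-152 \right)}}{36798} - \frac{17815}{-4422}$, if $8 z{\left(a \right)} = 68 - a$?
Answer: $\frac{218559325}{54240252} \approx 4.0295$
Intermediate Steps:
$z{\left(a \right)} = \frac{17}{2} - \frac{a}{8}$ ($z{\left(a \right)} = \frac{68 - a}{8} = \frac{17}{2} - \frac{a}{8}$)
$\frac{z{\left(-152 \right)}}{36798} - \frac{17815}{-4422} = \frac{\frac{17}{2} - -19}{36798} - \frac{17815}{-4422} = \left(\frac{17}{2} + 19\right) \frac{1}{36798} - - \frac{17815}{4422} = \frac{55}{2} \cdot \frac{1}{36798} + \frac{17815}{4422} = \frac{55}{73596} + \frac{17815}{4422} = \frac{218559325}{54240252}$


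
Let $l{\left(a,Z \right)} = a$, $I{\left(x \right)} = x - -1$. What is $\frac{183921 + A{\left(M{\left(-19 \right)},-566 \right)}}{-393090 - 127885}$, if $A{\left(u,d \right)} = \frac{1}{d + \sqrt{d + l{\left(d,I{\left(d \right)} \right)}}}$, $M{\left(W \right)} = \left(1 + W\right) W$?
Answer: $- \frac{104467127}{295913800} + \frac{i \sqrt{283}}{83743605400} \approx -0.35303 + 2.0088 \cdot 10^{-10} i$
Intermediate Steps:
$I{\left(x \right)} = 1 + x$ ($I{\left(x \right)} = x + 1 = 1 + x$)
$M{\left(W \right)} = W \left(1 + W\right)$
$A{\left(u,d \right)} = \frac{1}{d + \sqrt{2} \sqrt{d}}$ ($A{\left(u,d \right)} = \frac{1}{d + \sqrt{d + d}} = \frac{1}{d + \sqrt{2 d}} = \frac{1}{d + \sqrt{2} \sqrt{d}}$)
$\frac{183921 + A{\left(M{\left(-19 \right)},-566 \right)}}{-393090 - 127885} = \frac{183921 + \frac{1}{-566 + \sqrt{2} \sqrt{-566}}}{-393090 - 127885} = \frac{183921 + \frac{1}{-566 + \sqrt{2} i \sqrt{566}}}{-520975} = \left(183921 + \frac{1}{-566 + 2 i \sqrt{283}}\right) \left(- \frac{1}{520975}\right) = - \frac{183921}{520975} - \frac{1}{520975 \left(-566 + 2 i \sqrt{283}\right)}$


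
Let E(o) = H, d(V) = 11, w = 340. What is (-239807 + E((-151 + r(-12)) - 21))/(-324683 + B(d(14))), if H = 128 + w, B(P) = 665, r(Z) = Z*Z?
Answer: 239339/324018 ≈ 0.73866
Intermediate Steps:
r(Z) = Z²
H = 468 (H = 128 + 340 = 468)
E(o) = 468
(-239807 + E((-151 + r(-12)) - 21))/(-324683 + B(d(14))) = (-239807 + 468)/(-324683 + 665) = -239339/(-324018) = -239339*(-1/324018) = 239339/324018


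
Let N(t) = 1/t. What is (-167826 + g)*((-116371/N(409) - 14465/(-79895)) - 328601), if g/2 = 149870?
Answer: -101017502087410838/15979 ≈ -6.3219e+12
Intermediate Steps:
g = 299740 (g = 2*149870 = 299740)
(-167826 + g)*((-116371/N(409) - 14465/(-79895)) - 328601) = (-167826 + 299740)*((-116371/(1/409) - 14465/(-79895)) - 328601) = 131914*((-116371/1/409 - 14465*(-1/79895)) - 328601) = 131914*((-116371*409 + 2893/15979) - 328601) = 131914*((-47595739 + 2893/15979) - 328601) = 131914*(-760532310588/15979 - 328601) = 131914*(-765783025967/15979) = -101017502087410838/15979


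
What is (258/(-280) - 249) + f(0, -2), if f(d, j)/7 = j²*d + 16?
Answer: -19309/140 ≈ -137.92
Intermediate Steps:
f(d, j) = 112 + 7*d*j² (f(d, j) = 7*(j²*d + 16) = 7*(d*j² + 16) = 7*(16 + d*j²) = 112 + 7*d*j²)
(258/(-280) - 249) + f(0, -2) = (258/(-280) - 249) + (112 + 7*0*(-2)²) = (258*(-1/280) - 249) + (112 + 7*0*4) = (-129/140 - 249) + (112 + 0) = -34989/140 + 112 = -19309/140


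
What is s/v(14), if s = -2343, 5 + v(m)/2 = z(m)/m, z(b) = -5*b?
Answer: 2343/20 ≈ 117.15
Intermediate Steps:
v(m) = -20 (v(m) = -10 + 2*((-5*m)/m) = -10 + 2*(-5) = -10 - 10 = -20)
s/v(14) = -2343/(-20) = -2343*(-1/20) = 2343/20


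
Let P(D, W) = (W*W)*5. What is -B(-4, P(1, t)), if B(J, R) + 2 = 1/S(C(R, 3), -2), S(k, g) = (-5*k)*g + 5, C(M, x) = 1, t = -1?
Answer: 29/15 ≈ 1.9333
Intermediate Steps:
S(k, g) = 5 - 5*g*k (S(k, g) = -5*g*k + 5 = 5 - 5*g*k)
P(D, W) = 5*W**2 (P(D, W) = W**2*5 = 5*W**2)
B(J, R) = -29/15 (B(J, R) = -2 + 1/(5 - 5*(-2)*1) = -2 + 1/(5 + 10) = -2 + 1/15 = -29/15)
-B(-4, P(1, t)) = -1*(-29/15) = 29/15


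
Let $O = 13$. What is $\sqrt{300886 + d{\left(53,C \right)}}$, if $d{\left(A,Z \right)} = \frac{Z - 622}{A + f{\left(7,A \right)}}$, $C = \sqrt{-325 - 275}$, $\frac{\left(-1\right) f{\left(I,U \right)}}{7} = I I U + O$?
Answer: $\frac{\sqrt{99851765183828 - 182170 i \sqrt{6}}}{18217} \approx 548.53 - 1.2257 \cdot 10^{-6} i$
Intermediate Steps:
$f{\left(I,U \right)} = -91 - 7 U I^{2}$ ($f{\left(I,U \right)} = - 7 \left(I I U + 13\right) = - 7 \left(I^{2} U + 13\right) = - 7 \left(U I^{2} + 13\right) = - 7 \left(13 + U I^{2}\right) = -91 - 7 U I^{2}$)
$C = 10 i \sqrt{6}$ ($C = \sqrt{-600} = 10 i \sqrt{6} \approx 24.495 i$)
$d{\left(A,Z \right)} = \frac{-622 + Z}{-91 - 342 A}$ ($d{\left(A,Z \right)} = \frac{Z - 622}{A - \left(91 + 7 A 7^{2}\right)} = \frac{-622 + Z}{A - \left(91 + 7 A 49\right)} = \frac{-622 + Z}{A - \left(91 + 343 A\right)} = \frac{-622 + Z}{-91 - 342 A}$)
$\sqrt{300886 + d{\left(53,C \right)}} = \sqrt{300886 + \frac{622 - 10 i \sqrt{6}}{91 + 342 \cdot 53}} = \sqrt{300886 + \frac{622 - 10 i \sqrt{6}}{91 + 18126}} = \sqrt{300886 + \frac{622 - 10 i \sqrt{6}}{18217}} = \sqrt{300886 + \left(\frac{622}{18217} - \frac{10 i \sqrt{6}}{18217}\right)} = \sqrt{\frac{5481240884}{18217} - \frac{10 i \sqrt{6}}{18217}}$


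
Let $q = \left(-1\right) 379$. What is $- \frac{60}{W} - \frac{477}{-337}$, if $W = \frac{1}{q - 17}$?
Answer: $\frac{8007597}{337} \approx 23761.0$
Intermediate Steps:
$q = -379$
$W = - \frac{1}{396}$ ($W = \frac{1}{-379 - 17} = \frac{1}{-396} = - \frac{1}{396} \approx -0.0025253$)
$- \frac{60}{W} - \frac{477}{-337} = - \frac{60}{- \frac{1}{396}} - \frac{477}{-337} = \left(-60\right) \left(-396\right) - - \frac{477}{337} = 23760 + \frac{477}{337} = \frac{8007597}{337}$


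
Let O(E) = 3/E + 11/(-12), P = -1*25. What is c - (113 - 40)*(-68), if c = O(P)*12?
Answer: 123789/25 ≈ 4951.6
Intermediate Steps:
P = -25
O(E) = -11/12 + 3/E (O(E) = 3/E + 11*(-1/12) = 3/E - 11/12 = -11/12 + 3/E)
c = -311/25 (c = (-11/12 + 3/(-25))*12 = (-11/12 + 3*(-1/25))*12 = (-11/12 - 3/25)*12 = -311/300*12 = -311/25 ≈ -12.440)
c - (113 - 40)*(-68) = -311/25 - (113 - 40)*(-68) = -311/25 - 73*(-68) = -311/25 - 1*(-4964) = -311/25 + 4964 = 123789/25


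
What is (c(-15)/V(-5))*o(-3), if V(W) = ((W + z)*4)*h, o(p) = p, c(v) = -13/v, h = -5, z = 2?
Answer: -13/300 ≈ -0.043333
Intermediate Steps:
V(W) = -40 - 20*W (V(W) = ((W + 2)*4)*(-5) = ((2 + W)*4)*(-5) = (8 + 4*W)*(-5) = -40 - 20*W)
(c(-15)/V(-5))*o(-3) = ((-13/(-15))/(-40 - 20*(-5)))*(-3) = ((-13*(-1/15))/(-40 + 100))*(-3) = ((13/15)/60)*(-3) = ((13/15)*(1/60))*(-3) = (13/900)*(-3) = -13/300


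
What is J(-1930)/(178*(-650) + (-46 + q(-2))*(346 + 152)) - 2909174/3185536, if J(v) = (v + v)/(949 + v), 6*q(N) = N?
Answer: -99014843076029/108417562744896 ≈ -0.91327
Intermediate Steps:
q(N) = N/6
J(v) = 2*v/(949 + v) (J(v) = (2*v)/(949 + v) = 2*v/(949 + v))
J(-1930)/(178*(-650) + (-46 + q(-2))*(346 + 152)) - 2909174/3185536 = (2*(-1930)/(949 - 1930))/(178*(-650) + (-46 + (⅙)*(-2))*(346 + 152)) - 2909174/3185536 = (2*(-1930)/(-981))/(-115700 + (-46 - ⅓)*498) - 2909174*1/3185536 = (2*(-1930)*(-1/981))/(-115700 - 139/3*498) - 1454587/1592768 = 3860/(981*(-115700 - 23074)) - 1454587/1592768 = (3860/981)/(-138774) - 1454587/1592768 = (3860/981)*(-1/138774) - 1454587/1592768 = -1930/68068647 - 1454587/1592768 = -99014843076029/108417562744896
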